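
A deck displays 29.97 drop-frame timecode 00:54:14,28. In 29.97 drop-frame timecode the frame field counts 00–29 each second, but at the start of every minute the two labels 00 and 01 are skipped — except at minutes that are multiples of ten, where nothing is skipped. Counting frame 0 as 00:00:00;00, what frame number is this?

Complete 10-minute blocks: 5, each 17982 frames → 89910.
Remaining 4 whole minutes in the current block: 1800 + 3 × 1798 = 7194 frames.
Within the current minute: 14 × 30 + 28 − 2 = 446 (labels ;00/;01 skipped at this minute). Total = 89910 + 7194 + 446 = 97550.

97550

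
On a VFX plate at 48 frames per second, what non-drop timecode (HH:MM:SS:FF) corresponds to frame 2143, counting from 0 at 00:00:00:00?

2143 ÷ 48 = 44 full seconds, remainder 31 frames.
44 s = 0 h 0 min 44 s.
Timecode: 00:00:44:31.

00:00:44:31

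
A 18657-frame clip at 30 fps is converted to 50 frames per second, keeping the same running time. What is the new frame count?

Target frames = source frames × (target rate / source rate) = 18657 × (50)/(30) = 18657 × 5/3 = 31095.

31095 frames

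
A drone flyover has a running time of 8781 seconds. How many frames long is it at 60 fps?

526860 frames

Frames = 8781 × 60 = 526860.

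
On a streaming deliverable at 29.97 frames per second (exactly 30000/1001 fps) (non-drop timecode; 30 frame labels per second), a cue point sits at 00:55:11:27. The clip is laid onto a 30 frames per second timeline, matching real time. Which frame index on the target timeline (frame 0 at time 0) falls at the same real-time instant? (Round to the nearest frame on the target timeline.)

Source frame index: (0×3600 + 55×60 + 11) × 30 + 27 = 99357.
Real time: 99357 / (30000/1001) = 33152119/10000 s.
Target frame: (33152119/10000) × (30) = 99456357/1000 ≈ 99456.357 → 99456.

frame 99456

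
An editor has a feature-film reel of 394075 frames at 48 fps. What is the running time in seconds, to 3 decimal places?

Running time = 394075 × 1/48 = 394075/48 s ≈ 8209.896 s.

8209.896 seconds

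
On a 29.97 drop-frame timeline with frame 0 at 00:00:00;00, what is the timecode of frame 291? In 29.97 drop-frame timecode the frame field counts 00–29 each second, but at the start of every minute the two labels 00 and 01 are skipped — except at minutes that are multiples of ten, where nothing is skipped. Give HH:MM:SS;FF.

Ten DF minutes hold 17982 frames, so frame 291 lies in block 0 (frames 0–17981) with 291 frames into that block.
The block's first minute is 1800 frames and the rest 1798 each; 291 frames reaches minute 0, so 0 × 18 + 0 × 2 = 0 labels have been skipped so far.
Adding those back, label number 291 + 0 = 291 at 30 labels/s is 9 s + 21 f = 0 h 0 min 9 s frame 21, i.e. 00:00:09;21.

00:00:09;21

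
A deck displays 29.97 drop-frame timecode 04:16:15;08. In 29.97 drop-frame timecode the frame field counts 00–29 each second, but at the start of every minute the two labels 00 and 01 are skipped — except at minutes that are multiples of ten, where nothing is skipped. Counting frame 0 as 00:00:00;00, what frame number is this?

Complete 10-minute blocks: 25, each 17982 frames → 449550.
Remaining 6 whole minutes in the current block: 1800 + 5 × 1798 = 10790 frames.
Within the current minute: 15 × 30 + 8 − 2 = 456 (labels ;00/;01 skipped at this minute). Total = 449550 + 10790 + 456 = 460796.

460796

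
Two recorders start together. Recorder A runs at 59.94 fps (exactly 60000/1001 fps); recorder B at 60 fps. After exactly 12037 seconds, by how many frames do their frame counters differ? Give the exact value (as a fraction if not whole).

722220/1001 frames

A emits 60000/1001 × 12037 = 722220000/1001 frames; B emits 60 × 12037 = 722220.
Difference = 722220/1001 frames (≈ 721.4985); B is ahead of A.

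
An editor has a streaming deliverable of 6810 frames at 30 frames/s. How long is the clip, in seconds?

Running time = 6810 / (30) = 227 s.

227 seconds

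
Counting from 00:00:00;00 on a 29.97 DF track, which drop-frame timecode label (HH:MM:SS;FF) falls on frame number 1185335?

Each 10-minute DF block holds 10 × 60 × 30 − 9 × 2 = 17982 frames. 1185335 ÷ 17982 → 65 full blocks, remainder 16505.
Within the partial block the first minute is 1800 frames and each further minute 1798, so 9 further minute boundaries passed. Total skipped labels = 18 × 65 + 2 × 9 = 1188.
Non-drop label index = 1185335 + 1188 = 1186523; at 30 labels/s that is 10:59:10:23, i.e. DF 10:59:10;23.

10:59:10;23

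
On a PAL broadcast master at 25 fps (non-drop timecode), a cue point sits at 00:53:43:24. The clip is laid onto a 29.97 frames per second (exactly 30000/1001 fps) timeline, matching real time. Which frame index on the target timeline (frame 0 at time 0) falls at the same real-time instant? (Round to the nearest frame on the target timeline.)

Source frame index: (0×3600 + 53×60 + 43) × 25 + 24 = 80599.
Real time: 80599 / (25) = 80599/25 s.
Target frame: (80599/25) × (30000/1001) = 96718800/1001 ≈ 96622.178 → 96622.

frame 96622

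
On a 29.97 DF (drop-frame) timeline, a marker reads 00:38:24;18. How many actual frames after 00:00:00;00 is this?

69068

Complete 10-minute blocks: 3, each 17982 frames → 53946.
Remaining 8 whole minutes in the current block: 1800 + 7 × 1798 = 14386 frames.
Within the current minute: 24 × 30 + 18 − 2 = 736 (labels ;00/;01 skipped at this minute). Total = 53946 + 14386 + 736 = 69068.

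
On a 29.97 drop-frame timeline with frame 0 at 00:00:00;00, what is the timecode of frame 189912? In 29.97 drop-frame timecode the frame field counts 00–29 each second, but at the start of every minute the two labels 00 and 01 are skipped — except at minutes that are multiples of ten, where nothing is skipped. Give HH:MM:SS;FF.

01:45:36;22

Ten DF minutes hold 17982 frames, so frame 189912 lies in block 10 (frames 179820–197801) with 10092 frames into that block.
The block's first minute is 1800 frames and the rest 1798 each; 10092 frames reaches minute 5, so 10 × 18 + 5 × 2 = 190 labels have been skipped so far.
Adding those back, label number 189912 + 190 = 190102 at 30 labels/s is 6336 s + 22 f = 1 h 45 min 36 s frame 22, i.e. 01:45:36;22.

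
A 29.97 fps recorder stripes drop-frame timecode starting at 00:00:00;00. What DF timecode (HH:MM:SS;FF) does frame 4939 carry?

Each 10-minute DF block holds 10 × 60 × 30 − 9 × 2 = 17982 frames. 4939 ÷ 17982 → 0 full blocks, remainder 4939.
Within the partial block the first minute is 1800 frames and each further minute 1798, so 2 further minute boundaries passed. Total skipped labels = 18 × 0 + 2 × 2 = 4.
Non-drop label index = 4939 + 4 = 4943; at 30 labels/s that is 00:02:44:23, i.e. DF 00:02:44;23.

00:02:44;23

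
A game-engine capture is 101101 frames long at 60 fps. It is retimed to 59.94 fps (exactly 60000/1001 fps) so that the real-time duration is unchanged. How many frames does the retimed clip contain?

Target frames = source frames × (target rate / source rate) = 101101 × (60000/1001)/(60) = 101101 × 1000/1001 = 101000.

101000 frames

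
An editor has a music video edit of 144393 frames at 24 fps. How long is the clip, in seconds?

Running time = 144393 / (24) = 6016.375 s.

6016.375 seconds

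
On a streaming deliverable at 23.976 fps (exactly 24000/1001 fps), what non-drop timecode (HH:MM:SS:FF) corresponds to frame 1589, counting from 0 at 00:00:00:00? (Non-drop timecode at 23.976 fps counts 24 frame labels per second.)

1589 ÷ 24 = 66 full seconds, remainder 5 frames.
66 s = 0 h 1 min 6 s.
Timecode: 00:01:06:05.

00:01:06:05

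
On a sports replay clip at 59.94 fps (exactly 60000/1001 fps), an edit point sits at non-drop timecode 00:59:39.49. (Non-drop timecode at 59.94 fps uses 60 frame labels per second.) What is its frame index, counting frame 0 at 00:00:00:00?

Total seconds to the label: (0 × 3600 + 59 × 60 + 39) = 3579.
Frame index = 3579 × 60 + 49 = 214789.

214789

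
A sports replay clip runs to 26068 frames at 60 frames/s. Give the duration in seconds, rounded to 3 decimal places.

434.467 seconds

Running time = 26068 × 1/60 = 6517/15 s ≈ 434.467 s.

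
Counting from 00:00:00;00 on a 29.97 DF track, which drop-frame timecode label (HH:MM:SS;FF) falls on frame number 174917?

01:37:16;13

Each 10-minute DF block holds 10 × 60 × 30 − 9 × 2 = 17982 frames. 174917 ÷ 17982 → 9 full blocks, remainder 13079.
Within the partial block the first minute is 1800 frames and each further minute 1798, so 7 further minute boundaries passed. Total skipped labels = 18 × 9 + 2 × 7 = 176.
Non-drop label index = 174917 + 176 = 175093; at 30 labels/s that is 01:37:16:13, i.e. DF 01:37:16;13.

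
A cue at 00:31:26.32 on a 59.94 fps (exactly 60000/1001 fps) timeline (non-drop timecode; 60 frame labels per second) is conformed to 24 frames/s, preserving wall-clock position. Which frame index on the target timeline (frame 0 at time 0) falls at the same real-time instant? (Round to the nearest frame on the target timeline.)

Source frame index: (0×3600 + 31×60 + 26) × 60 + 32 = 113192.
Real time: 113192 / (60000/1001) = 14163149/7500 s.
Target frame: (14163149/7500) × (24) = 28326298/625 ≈ 45322.077 → 45322.

frame 45322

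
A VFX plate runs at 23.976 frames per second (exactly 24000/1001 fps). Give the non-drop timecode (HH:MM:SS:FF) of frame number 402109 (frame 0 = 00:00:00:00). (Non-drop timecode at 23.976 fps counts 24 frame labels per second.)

04:39:14:13

402109 ÷ 24 = 16754 full seconds, remainder 13 frames.
16754 s = 4 h 39 min 14 s.
Timecode: 04:39:14:13.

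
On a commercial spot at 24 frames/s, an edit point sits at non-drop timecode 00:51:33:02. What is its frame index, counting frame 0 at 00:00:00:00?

74234

Total seconds to the label: (0 × 3600 + 51 × 60 + 33) = 3093.
Frame index = 3093 × 24 + 2 = 74234.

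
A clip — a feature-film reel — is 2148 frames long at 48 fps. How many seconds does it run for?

44.75 seconds

Running time = 2148 / (48) = 44.75 s.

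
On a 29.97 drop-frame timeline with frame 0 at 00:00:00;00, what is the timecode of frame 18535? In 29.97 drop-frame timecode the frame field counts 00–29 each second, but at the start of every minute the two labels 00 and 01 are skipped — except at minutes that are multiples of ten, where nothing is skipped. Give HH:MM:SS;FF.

00:10:18;13

Ten DF minutes hold 17982 frames, so frame 18535 lies in block 1 (frames 17982–35963) with 553 frames into that block.
The block's first minute is 1800 frames and the rest 1798 each; 553 frames reaches minute 0, so 1 × 18 + 0 × 2 = 18 labels have been skipped so far.
Adding those back, label number 18535 + 18 = 18553 at 30 labels/s is 618 s + 13 f = 0 h 10 min 18 s frame 13, i.e. 00:10:18;13.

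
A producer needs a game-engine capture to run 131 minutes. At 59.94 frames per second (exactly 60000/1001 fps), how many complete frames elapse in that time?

131 min = 7860 s.
Frames = 7860 × 60000/1001 = 471600000/1001 ≈ 471128.8711.
Complete frames: 471128.

471128 frames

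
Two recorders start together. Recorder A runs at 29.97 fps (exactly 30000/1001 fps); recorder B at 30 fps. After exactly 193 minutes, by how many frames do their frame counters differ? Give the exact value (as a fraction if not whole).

193 min = 11580 s.
A emits 30000/1001 × 11580 = 347400000/1001 frames; B emits 30 × 11580 = 347400.
Difference = 347400/1001 frames (≈ 347.0529); B is ahead of A.

347400/1001 frames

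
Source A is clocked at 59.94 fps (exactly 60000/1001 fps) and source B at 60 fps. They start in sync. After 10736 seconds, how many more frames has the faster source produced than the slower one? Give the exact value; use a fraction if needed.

58560/91 frames

A emits 60000/1001 × 10736 = 58560000/91 frames; B emits 60 × 10736 = 644160.
Difference = 58560/91 frames (≈ 643.5165); B is ahead of A.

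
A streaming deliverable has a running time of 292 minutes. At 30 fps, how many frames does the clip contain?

292 min = 17520 s.
Frames = 17520 × 30 = 525600.

525600 frames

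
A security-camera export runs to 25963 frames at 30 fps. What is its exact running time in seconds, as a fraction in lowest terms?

25963/30 seconds

Running time = 25963 ÷ (30) = 25963 × 1/30 = 25963/30 s.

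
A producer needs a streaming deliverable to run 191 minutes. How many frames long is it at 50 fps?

191 min = 11460 s.
Frames = 11460 × 50 = 573000.

573000 frames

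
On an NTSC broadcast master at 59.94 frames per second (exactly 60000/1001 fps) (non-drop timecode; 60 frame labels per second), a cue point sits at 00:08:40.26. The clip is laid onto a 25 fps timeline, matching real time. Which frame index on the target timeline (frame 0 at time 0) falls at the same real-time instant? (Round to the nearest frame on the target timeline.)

frame 13024

Source frame index: (0×3600 + 8×60 + 40) × 60 + 26 = 31226.
Real time: 31226 / (60000/1001) = 15628613/30000 s.
Target frame: (15628613/30000) × (25) = 15628613/1200 ≈ 13023.844 → 13024.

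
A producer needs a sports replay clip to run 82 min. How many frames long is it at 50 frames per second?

82 min = 4920 s.
Frames = 4920 × 50 = 246000.

246000 frames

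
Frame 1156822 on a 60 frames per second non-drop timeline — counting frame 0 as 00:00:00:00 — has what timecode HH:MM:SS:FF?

1156822 ÷ 60 = 19280 full seconds, remainder 22 frames.
19280 s = 5 h 21 min 20 s.
Timecode: 05:21:20:22.

05:21:20:22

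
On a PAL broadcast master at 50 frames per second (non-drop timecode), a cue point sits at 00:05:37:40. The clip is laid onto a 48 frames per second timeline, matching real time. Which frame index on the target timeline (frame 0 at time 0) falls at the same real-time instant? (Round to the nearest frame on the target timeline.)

Source frame index: (0×3600 + 5×60 + 37) × 50 + 40 = 16890.
Real time: 16890 / (50) = 1689/5 s.
Target frame: (1689/5) × (48) = 81072/5 ≈ 16214.400 → 16214.

frame 16214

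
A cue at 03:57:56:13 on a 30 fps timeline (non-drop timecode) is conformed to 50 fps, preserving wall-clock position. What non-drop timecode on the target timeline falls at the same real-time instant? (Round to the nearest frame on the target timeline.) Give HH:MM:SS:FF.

Source frame index: (3×3600 + 57×60 + 56) × 30 + 13 = 428293.
Real time: 428293 / (30) = 428293/30 s.
Target frame: (428293/30) × (50) = 2141465/3 ≈ 713821.667 → 713822.
At 50 labels/s: frame 713822 → 03:57:56:22.

03:57:56:22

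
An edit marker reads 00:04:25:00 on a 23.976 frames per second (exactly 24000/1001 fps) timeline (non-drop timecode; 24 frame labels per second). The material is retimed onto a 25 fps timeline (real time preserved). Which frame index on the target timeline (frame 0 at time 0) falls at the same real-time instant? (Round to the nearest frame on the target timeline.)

Source frame index: (0×3600 + 4×60 + 25) × 24 + 0 = 6360.
Real time: 6360 / (24000/1001) = 53053/200 s.
Target frame: (53053/200) × (25) = 53053/8 ≈ 6631.625 → 6632.

frame 6632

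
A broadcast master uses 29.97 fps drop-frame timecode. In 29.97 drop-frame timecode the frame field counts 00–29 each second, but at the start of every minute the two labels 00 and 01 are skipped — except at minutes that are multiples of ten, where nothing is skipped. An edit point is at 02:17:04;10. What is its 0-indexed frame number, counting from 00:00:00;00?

246482

Complete 10-minute blocks: 13, each 17982 frames → 233766.
Remaining 7 whole minutes in the current block: 1800 + 6 × 1798 = 12588 frames.
Within the current minute: 4 × 30 + 10 − 2 = 128 (labels ;00/;01 skipped at this minute). Total = 233766 + 12588 + 128 = 246482.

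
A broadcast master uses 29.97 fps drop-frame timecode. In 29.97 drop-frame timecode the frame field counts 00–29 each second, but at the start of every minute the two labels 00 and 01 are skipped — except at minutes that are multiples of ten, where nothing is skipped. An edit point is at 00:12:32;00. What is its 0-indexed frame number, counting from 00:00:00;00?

As if non-drop at 30 labels/s: (0 × 3600 + 12 × 60 + 32) × 30 + 0 = 22560.
Minute boundaries passed: 12; those not divisible by 10: 12 − 1 = 11; dropped labels = 2 × 11 = 22.
Actual frame index = 22560 − 22 = 22538.

22538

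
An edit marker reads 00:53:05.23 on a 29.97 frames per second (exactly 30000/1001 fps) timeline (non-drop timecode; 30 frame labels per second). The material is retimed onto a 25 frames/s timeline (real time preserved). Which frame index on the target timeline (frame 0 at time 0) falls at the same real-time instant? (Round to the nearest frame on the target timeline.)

Source frame index: (0×3600 + 53×60 + 5) × 30 + 23 = 95573.
Real time: 95573 / (30000/1001) = 95668573/30000 s.
Target frame: (95668573/30000) × (25) = 95668573/1200 ≈ 79723.811 → 79724.

frame 79724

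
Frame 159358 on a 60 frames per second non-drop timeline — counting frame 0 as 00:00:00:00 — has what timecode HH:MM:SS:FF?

00:44:15:58

159358 ÷ 60 = 2655 full seconds, remainder 58 frames.
2655 s = 0 h 44 min 15 s.
Timecode: 00:44:15:58.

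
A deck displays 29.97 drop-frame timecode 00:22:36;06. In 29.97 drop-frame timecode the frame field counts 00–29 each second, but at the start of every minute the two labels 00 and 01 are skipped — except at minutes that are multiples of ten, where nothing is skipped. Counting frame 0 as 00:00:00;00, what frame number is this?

Complete 10-minute blocks: 2, each 17982 frames → 35964.
Remaining 2 whole minutes in the current block: 1800 + 1 × 1798 = 3598 frames.
Within the current minute: 36 × 30 + 6 − 2 = 1084 (labels ;00/;01 skipped at this minute). Total = 35964 + 3598 + 1084 = 40646.

40646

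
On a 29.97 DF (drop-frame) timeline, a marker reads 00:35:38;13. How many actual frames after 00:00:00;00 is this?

Complete 10-minute blocks: 3, each 17982 frames → 53946.
Remaining 5 whole minutes in the current block: 1800 + 4 × 1798 = 8992 frames.
Within the current minute: 38 × 30 + 13 − 2 = 1151 (labels ;00/;01 skipped at this minute). Total = 53946 + 8992 + 1151 = 64089.

64089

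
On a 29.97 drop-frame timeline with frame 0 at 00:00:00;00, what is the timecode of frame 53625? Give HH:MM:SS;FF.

Each 10-minute DF block holds 10 × 60 × 30 − 9 × 2 = 17982 frames. 53625 ÷ 17982 → 2 full blocks, remainder 17661.
Within the partial block the first minute is 1800 frames and each further minute 1798, so 9 further minute boundaries passed. Total skipped labels = 18 × 2 + 2 × 9 = 54.
Non-drop label index = 53625 + 54 = 53679; at 30 labels/s that is 00:29:49:09, i.e. DF 00:29:49;09.

00:29:49;09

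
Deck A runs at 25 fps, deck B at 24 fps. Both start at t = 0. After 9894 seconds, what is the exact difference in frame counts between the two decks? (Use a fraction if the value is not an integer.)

9894 frames

A emits 25 × 9894 = 247350 frames; B emits 24 × 9894 = 237456.
Difference = 9894 frames; B is behind A.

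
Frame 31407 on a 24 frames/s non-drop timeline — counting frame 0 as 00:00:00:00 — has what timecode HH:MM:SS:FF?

31407 ÷ 24 = 1308 full seconds, remainder 15 frames.
1308 s = 0 h 21 min 48 s.
Timecode: 00:21:48:15.

00:21:48:15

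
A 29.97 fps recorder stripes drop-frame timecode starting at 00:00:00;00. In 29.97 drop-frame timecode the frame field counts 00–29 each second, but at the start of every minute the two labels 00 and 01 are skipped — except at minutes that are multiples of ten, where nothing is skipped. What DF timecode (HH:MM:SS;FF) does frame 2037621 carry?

18:53:08;21

Each 10-minute DF block holds 10 × 60 × 30 − 9 × 2 = 17982 frames. 2037621 ÷ 17982 → 113 full blocks, remainder 5655.
Within the partial block the first minute is 1800 frames and each further minute 1798, so 3 further minute boundaries passed. Total skipped labels = 18 × 113 + 2 × 3 = 2040.
Non-drop label index = 2037621 + 2040 = 2039661; at 30 labels/s that is 18:53:08:21, i.e. DF 18:53:08;21.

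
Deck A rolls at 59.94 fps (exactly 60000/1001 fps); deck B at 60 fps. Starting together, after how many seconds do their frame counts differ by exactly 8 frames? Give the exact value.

2002/15 seconds

The gap grows by |60 − 60000/1001| = 60/1001 frames per second.
Time for a 8-frame gap: 8 ÷ (60/1001) = 2002/15 s.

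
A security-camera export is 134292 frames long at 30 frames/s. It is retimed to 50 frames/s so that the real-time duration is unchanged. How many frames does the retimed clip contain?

223820 frames

Target frames = source frames × (target rate / source rate) = 134292 × (50)/(30) = 134292 × 5/3 = 223820.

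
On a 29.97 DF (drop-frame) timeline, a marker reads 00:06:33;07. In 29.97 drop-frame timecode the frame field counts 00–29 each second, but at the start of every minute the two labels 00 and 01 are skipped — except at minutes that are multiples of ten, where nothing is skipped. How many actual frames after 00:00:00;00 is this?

Complete 10-minute blocks: 0, each 17982 frames → 0.
Remaining 6 whole minutes in the current block: 1800 + 5 × 1798 = 10790 frames.
Within the current minute: 33 × 30 + 7 − 2 = 995 (labels ;00/;01 skipped at this minute). Total = 0 + 10790 + 995 = 11785.

11785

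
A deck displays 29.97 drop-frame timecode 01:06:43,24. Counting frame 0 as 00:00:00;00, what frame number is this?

As if non-drop at 30 labels/s: (1 × 3600 + 6 × 60 + 43) × 30 + 24 = 120114.
Minute boundaries passed: 66; those not divisible by 10: 66 − 6 = 60; dropped labels = 2 × 60 = 120.
Actual frame index = 120114 − 120 = 119994.

119994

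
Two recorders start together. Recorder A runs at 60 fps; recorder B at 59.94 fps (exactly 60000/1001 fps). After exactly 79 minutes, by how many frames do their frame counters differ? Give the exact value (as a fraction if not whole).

79 min = 4740 s.
A emits 60 × 4740 = 284400 frames; B emits 60000/1001 × 4740 = 284400000/1001.
Difference = 284400/1001 frames (≈ 284.1159); B is behind A.

284400/1001 frames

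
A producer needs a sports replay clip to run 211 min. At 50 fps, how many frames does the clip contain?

633000 frames

211 min = 12660 s.
Frames = 12660 × 50 = 633000.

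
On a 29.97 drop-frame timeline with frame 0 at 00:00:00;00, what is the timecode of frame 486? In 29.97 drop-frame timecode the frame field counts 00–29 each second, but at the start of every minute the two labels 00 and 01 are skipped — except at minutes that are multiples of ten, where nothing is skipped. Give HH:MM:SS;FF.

00:00:16;06

Ten DF minutes hold 17982 frames, so frame 486 lies in block 0 (frames 0–17981) with 486 frames into that block.
The block's first minute is 1800 frames and the rest 1798 each; 486 frames reaches minute 0, so 0 × 18 + 0 × 2 = 0 labels have been skipped so far.
Adding those back, label number 486 + 0 = 486 at 30 labels/s is 16 s + 6 f = 0 h 0 min 16 s frame 6, i.e. 00:00:16;06.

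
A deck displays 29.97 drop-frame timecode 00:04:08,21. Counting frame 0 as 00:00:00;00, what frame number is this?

As if non-drop at 30 labels/s: (0 × 3600 + 4 × 60 + 8) × 30 + 21 = 7461.
Minute boundaries passed: 4; those not divisible by 10: 4 − 0 = 4; dropped labels = 2 × 4 = 8.
Actual frame index = 7461 − 8 = 7453.

7453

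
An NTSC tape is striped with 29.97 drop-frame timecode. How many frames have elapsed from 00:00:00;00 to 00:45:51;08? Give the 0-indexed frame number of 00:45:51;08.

Complete 10-minute blocks: 4, each 17982 frames → 71928.
Remaining 5 whole minutes in the current block: 1800 + 4 × 1798 = 8992 frames.
Within the current minute: 51 × 30 + 8 − 2 = 1536 (labels ;00/;01 skipped at this minute). Total = 71928 + 8992 + 1536 = 82456.

82456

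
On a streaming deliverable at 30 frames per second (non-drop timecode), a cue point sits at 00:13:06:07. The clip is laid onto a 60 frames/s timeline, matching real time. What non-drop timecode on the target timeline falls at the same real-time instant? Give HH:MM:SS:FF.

00:13:06:14

Source frame index: (0×3600 + 13×60 + 6) × 30 + 7 = 23587.
Real time: 23587 / (30) = 23587/30 s.
Target frame: (23587/30) × (60) = 47174.
At 60 labels/s: frame 47174 → 00:13:06:14.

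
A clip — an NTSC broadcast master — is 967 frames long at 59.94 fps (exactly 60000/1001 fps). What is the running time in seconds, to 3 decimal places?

16.133 seconds

Running time = 967 × 1001/60000 = 967967/60000 s ≈ 16.133 s.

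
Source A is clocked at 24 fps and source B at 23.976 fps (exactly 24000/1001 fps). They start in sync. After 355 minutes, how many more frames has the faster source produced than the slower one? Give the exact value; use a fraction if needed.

511200/1001 frames

355 min = 21300 s.
A emits 24 × 21300 = 511200 frames; B emits 24000/1001 × 21300 = 511200000/1001.
Difference = 511200/1001 frames (≈ 510.6893); B is behind A.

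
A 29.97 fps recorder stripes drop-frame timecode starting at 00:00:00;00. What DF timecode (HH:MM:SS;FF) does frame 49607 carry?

Ten DF minutes hold 17982 frames, so frame 49607 lies in block 2 (frames 35964–53945) with 13643 frames into that block.
The block's first minute is 1800 frames and the rest 1798 each; 13643 frames reaches minute 7, so 2 × 18 + 7 × 2 = 50 labels have been skipped so far.
Adding those back, label number 49607 + 50 = 49657 at 30 labels/s is 1655 s + 7 f = 0 h 27 min 35 s frame 7, i.e. 00:27:35;07.

00:27:35;07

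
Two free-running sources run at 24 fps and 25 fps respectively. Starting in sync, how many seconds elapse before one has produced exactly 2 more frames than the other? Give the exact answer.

2 seconds

The gap grows by |25 − 24| = 1 frame per second.
Time for a 2-frame gap: 2 ÷ (1) = 2 s.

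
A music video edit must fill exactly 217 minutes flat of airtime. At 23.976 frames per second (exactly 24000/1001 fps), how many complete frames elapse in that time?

217 min = 13020 s.
Frames = 13020 × 24000/1001 = 44640000/143 ≈ 312167.8322.
Complete frames: 312167.

312167 frames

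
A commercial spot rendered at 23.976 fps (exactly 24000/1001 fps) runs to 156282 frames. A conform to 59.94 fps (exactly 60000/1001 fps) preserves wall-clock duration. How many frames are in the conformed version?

Target frames = source frames × (target rate / source rate) = 156282 × (60000/1001)/(24000/1001) = 156282 × 5/2 = 390705.

390705 frames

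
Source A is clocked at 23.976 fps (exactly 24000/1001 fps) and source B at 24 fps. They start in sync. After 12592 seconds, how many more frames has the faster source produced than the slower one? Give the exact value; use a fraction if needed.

A emits 24000/1001 × 12592 = 302208000/1001 frames; B emits 24 × 12592 = 302208.
Difference = 302208/1001 frames (≈ 301.9061); B is ahead of A.

302208/1001 frames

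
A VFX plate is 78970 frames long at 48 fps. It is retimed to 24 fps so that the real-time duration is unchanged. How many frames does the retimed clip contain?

39485 frames

Target frames = source frames × (target rate / source rate) = 78970 × (24)/(48) = 78970 × 1/2 = 39485.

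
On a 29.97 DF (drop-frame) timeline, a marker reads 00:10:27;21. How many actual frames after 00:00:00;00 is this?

18813

As if non-drop at 30 labels/s: (0 × 3600 + 10 × 60 + 27) × 30 + 21 = 18831.
Minute boundaries passed: 10; those not divisible by 10: 10 − 1 = 9; dropped labels = 2 × 9 = 18.
Actual frame index = 18831 − 18 = 18813.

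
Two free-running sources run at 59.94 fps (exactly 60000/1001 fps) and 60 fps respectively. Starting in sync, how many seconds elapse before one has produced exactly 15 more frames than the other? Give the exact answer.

The gap grows by |60 − 60000/1001| = 60/1001 frames per second.
Time for a 15-frame gap: 15 ÷ (60/1001) = 250.25 s.

250.25 seconds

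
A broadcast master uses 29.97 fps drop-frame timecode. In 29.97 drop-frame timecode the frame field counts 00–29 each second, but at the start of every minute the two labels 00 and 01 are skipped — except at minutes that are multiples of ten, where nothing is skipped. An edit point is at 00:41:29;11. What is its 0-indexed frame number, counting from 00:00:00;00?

As if non-drop at 30 labels/s: (0 × 3600 + 41 × 60 + 29) × 30 + 11 = 74681.
Minute boundaries passed: 41; those not divisible by 10: 41 − 4 = 37; dropped labels = 2 × 37 = 74.
Actual frame index = 74681 − 74 = 74607.

74607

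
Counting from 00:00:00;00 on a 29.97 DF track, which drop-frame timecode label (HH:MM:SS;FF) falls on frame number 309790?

Ten DF minutes hold 17982 frames, so frame 309790 lies in block 17 (frames 305694–323675) with 4096 frames into that block.
The block's first minute is 1800 frames and the rest 1798 each; 4096 frames reaches minute 2, so 17 × 18 + 2 × 2 = 310 labels have been skipped so far.
Adding those back, label number 309790 + 310 = 310100 at 30 labels/s is 10336 s + 20 f = 2 h 52 min 16 s frame 20, i.e. 02:52:16;20.

02:52:16;20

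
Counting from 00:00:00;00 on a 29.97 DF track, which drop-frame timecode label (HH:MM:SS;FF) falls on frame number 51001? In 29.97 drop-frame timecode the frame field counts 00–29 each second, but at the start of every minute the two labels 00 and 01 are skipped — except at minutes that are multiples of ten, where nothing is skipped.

00:28:21;23

Each 10-minute DF block holds 10 × 60 × 30 − 9 × 2 = 17982 frames. 51001 ÷ 17982 → 2 full blocks, remainder 15037.
Within the partial block the first minute is 1800 frames and each further minute 1798, so 8 further minute boundaries passed. Total skipped labels = 18 × 2 + 2 × 8 = 52.
Non-drop label index = 51001 + 52 = 51053; at 30 labels/s that is 00:28:21:23, i.e. DF 00:28:21;23.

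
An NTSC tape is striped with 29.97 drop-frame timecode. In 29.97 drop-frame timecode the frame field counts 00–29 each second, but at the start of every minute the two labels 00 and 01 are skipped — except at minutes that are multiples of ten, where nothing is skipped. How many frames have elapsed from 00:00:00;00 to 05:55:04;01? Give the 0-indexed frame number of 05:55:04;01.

638481

As if non-drop at 30 labels/s: (5 × 3600 + 55 × 60 + 4) × 30 + 1 = 639121.
Minute boundaries passed: 355; those not divisible by 10: 355 − 35 = 320; dropped labels = 2 × 320 = 640.
Actual frame index = 639121 − 640 = 638481.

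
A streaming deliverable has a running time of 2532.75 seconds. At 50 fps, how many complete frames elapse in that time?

126637 frames

Frames = 2532.75 × 50 = 253275/2 ≈ 126637.5000.
Complete frames: 126637.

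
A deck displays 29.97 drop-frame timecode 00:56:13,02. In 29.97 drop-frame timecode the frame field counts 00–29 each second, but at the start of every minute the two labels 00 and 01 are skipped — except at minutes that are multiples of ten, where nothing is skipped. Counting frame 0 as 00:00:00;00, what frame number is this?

101090

Complete 10-minute blocks: 5, each 17982 frames → 89910.
Remaining 6 whole minutes in the current block: 1800 + 5 × 1798 = 10790 frames.
Within the current minute: 13 × 30 + 2 − 2 = 390 (labels ;00/;01 skipped at this minute). Total = 89910 + 10790 + 390 = 101090.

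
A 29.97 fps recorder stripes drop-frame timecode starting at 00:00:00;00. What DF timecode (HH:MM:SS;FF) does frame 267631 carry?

Each 10-minute DF block holds 10 × 60 × 30 − 9 × 2 = 17982 frames. 267631 ÷ 17982 → 14 full blocks, remainder 15883.
Within the partial block the first minute is 1800 frames and each further minute 1798, so 8 further minute boundaries passed. Total skipped labels = 18 × 14 + 2 × 8 = 268.
Non-drop label index = 267631 + 268 = 267899; at 30 labels/s that is 02:28:49:29, i.e. DF 02:28:49;29.

02:28:49;29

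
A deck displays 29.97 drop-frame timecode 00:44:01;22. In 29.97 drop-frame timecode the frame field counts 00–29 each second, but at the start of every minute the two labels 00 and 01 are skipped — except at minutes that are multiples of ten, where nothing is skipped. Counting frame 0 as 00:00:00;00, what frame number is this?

As if non-drop at 30 labels/s: (0 × 3600 + 44 × 60 + 1) × 30 + 22 = 79252.
Minute boundaries passed: 44; those not divisible by 10: 44 − 4 = 40; dropped labels = 2 × 40 = 80.
Actual frame index = 79252 − 80 = 79172.

79172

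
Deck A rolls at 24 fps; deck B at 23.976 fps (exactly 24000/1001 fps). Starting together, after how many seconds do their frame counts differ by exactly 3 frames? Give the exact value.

The gap grows by |24000/1001 − 24| = 24/1001 frames per second.
Time for a 3-frame gap: 3 ÷ (24/1001) = 125.125 s.

125.125 seconds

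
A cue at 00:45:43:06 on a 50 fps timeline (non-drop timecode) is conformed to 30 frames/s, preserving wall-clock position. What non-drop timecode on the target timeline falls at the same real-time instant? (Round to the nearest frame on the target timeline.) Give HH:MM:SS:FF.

Source frame index: (0×3600 + 45×60 + 43) × 50 + 6 = 137156.
Real time: 137156 / (50) = 68578/25 s.
Target frame: (68578/25) × (30) = 411468/5 ≈ 82293.600 → 82294.
At 30 labels/s: frame 82294 → 00:45:43:04.

00:45:43:04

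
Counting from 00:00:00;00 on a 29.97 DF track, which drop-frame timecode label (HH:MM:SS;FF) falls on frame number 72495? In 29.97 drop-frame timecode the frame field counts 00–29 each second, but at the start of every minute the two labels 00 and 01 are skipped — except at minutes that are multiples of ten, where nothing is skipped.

Ten DF minutes hold 17982 frames, so frame 72495 lies in block 4 (frames 71928–89909) with 567 frames into that block.
The block's first minute is 1800 frames and the rest 1798 each; 567 frames reaches minute 0, so 4 × 18 + 0 × 2 = 72 labels have been skipped so far.
Adding those back, label number 72495 + 72 = 72567 at 30 labels/s is 2418 s + 27 f = 0 h 40 min 18 s frame 27, i.e. 00:40:18;27.

00:40:18;27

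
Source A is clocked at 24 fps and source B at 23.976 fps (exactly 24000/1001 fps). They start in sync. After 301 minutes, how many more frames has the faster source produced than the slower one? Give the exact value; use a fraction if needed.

301 min = 18060 s.
A emits 24 × 18060 = 433440 frames; B emits 24000/1001 × 18060 = 61920000/143.
Difference = 61920/143 frames (≈ 433.0070); B is behind A.

61920/143 frames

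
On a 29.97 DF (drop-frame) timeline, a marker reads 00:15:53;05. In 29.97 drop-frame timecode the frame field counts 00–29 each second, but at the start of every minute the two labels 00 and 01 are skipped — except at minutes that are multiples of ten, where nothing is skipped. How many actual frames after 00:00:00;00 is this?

28567

Complete 10-minute blocks: 1, each 17982 frames → 17982.
Remaining 5 whole minutes in the current block: 1800 + 4 × 1798 = 8992 frames.
Within the current minute: 53 × 30 + 5 − 2 = 1593 (labels ;00/;01 skipped at this minute). Total = 17982 + 8992 + 1593 = 28567.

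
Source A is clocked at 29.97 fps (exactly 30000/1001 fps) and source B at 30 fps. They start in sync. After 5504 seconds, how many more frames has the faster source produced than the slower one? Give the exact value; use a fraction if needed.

A emits 30000/1001 × 5504 = 165120000/1001 frames; B emits 30 × 5504 = 165120.
Difference = 165120/1001 frames (≈ 164.9550); B is ahead of A.

165120/1001 frames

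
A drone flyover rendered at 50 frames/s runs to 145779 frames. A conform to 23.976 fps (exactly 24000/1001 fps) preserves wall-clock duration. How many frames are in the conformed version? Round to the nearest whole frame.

Frames at target rate = 145779 × (24000/1001) / (50) = 69973920/1001 ≈ 69904.016.
Nearest whole frame: 69904.

69904 frames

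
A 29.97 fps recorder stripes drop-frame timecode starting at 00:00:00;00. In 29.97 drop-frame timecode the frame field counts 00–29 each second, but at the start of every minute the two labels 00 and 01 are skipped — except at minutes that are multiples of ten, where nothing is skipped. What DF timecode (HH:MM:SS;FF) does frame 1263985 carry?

Each 10-minute DF block holds 10 × 60 × 30 − 9 × 2 = 17982 frames. 1263985 ÷ 17982 → 70 full blocks, remainder 5245.
Within the partial block the first minute is 1800 frames and each further minute 1798, so 2 further minute boundaries passed. Total skipped labels = 18 × 70 + 2 × 2 = 1264.
Non-drop label index = 1263985 + 1264 = 1265249; at 30 labels/s that is 11:42:54:29, i.e. DF 11:42:54;29.

11:42:54;29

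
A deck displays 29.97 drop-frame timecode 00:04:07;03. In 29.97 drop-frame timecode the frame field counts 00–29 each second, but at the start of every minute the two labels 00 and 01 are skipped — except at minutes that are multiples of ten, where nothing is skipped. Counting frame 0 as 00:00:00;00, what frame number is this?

7405

As if non-drop at 30 labels/s: (0 × 3600 + 4 × 60 + 7) × 30 + 3 = 7413.
Minute boundaries passed: 4; those not divisible by 10: 4 − 0 = 4; dropped labels = 2 × 4 = 8.
Actual frame index = 7413 − 8 = 7405.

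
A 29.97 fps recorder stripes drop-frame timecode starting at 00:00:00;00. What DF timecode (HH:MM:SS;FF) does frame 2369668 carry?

21:57:48;00

Each 10-minute DF block holds 10 × 60 × 30 − 9 × 2 = 17982 frames. 2369668 ÷ 17982 → 131 full blocks, remainder 14026.
Within the partial block the first minute is 1800 frames and each further minute 1798, so 7 further minute boundaries passed. Total skipped labels = 18 × 131 + 2 × 7 = 2372.
Non-drop label index = 2369668 + 2372 = 2372040; at 30 labels/s that is 21:57:48:00, i.e. DF 21:57:48;00.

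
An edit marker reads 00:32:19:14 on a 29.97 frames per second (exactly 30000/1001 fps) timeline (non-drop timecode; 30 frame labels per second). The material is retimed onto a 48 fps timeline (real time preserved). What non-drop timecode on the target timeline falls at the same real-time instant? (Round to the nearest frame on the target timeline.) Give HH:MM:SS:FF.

00:32:21:19

Source frame index: (0×3600 + 32×60 + 19) × 30 + 14 = 58184.
Real time: 58184 / (30000/1001) = 7280273/3750 s.
Target frame: (7280273/3750) × (48) = 58242184/625 ≈ 93187.494 → 93187.
At 48 labels/s: frame 93187 → 00:32:21:19.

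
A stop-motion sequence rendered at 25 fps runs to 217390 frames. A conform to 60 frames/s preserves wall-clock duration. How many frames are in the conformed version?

Target frames = source frames × (target rate / source rate) = 217390 × (60)/(25) = 217390 × 12/5 = 521736.

521736 frames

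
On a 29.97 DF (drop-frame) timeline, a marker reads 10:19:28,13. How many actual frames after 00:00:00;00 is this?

As if non-drop at 30 labels/s: (10 × 3600 + 19 × 60 + 28) × 30 + 13 = 1115053.
Minute boundaries passed: 619; those not divisible by 10: 619 − 61 = 558; dropped labels = 2 × 558 = 1116.
Actual frame index = 1115053 − 1116 = 1113937.

1113937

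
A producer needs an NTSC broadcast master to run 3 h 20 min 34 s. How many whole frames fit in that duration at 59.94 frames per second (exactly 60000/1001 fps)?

3 h 20 min 34 s = 12034 s.
Frames = 12034 × 60000/1001 = 65640000/91 ≈ 721318.6813.
Complete frames: 721318.

721318 frames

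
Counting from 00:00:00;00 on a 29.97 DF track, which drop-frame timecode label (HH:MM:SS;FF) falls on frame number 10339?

00:05:44;29

Each 10-minute DF block holds 10 × 60 × 30 − 9 × 2 = 17982 frames. 10339 ÷ 17982 → 0 full blocks, remainder 10339.
Within the partial block the first minute is 1800 frames and each further minute 1798, so 5 further minute boundaries passed. Total skipped labels = 18 × 0 + 2 × 5 = 10.
Non-drop label index = 10339 + 10 = 10349; at 30 labels/s that is 00:05:44:29, i.e. DF 00:05:44;29.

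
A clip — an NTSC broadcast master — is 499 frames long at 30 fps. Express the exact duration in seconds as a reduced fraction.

Running time = 499 ÷ (30) = 499 × 1/30 = 499/30 s.

499/30 seconds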